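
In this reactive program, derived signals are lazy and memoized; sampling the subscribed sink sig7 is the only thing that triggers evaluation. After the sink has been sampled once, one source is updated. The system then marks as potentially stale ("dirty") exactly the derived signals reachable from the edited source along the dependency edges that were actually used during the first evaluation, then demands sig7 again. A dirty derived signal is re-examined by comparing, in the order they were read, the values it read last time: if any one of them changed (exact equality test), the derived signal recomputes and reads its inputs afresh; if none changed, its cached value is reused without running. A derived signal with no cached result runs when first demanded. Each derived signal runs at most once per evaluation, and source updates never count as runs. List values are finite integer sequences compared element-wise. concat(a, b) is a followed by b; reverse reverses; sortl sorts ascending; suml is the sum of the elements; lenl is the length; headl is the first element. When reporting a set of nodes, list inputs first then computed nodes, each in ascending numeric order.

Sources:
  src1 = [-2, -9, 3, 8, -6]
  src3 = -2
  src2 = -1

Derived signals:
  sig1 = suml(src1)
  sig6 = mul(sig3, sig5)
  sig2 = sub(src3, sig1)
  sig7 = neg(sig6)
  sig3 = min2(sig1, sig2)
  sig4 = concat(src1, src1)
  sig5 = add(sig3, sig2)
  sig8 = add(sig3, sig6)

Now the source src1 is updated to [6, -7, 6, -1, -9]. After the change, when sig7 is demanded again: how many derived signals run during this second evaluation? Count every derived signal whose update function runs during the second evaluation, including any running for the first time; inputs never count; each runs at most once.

6 derived signals run: sig1, sig2, sig3, sig5, sig6, sig7.

First demand of the output computes:
  sig1 = suml([-2, -9, 3, 8, -6]) = -6
  sig2 = sub(-2, -6) = 4
  sig3 = min2(-6, 4) = -6
  sig5 = add(-6, 4) = -2
  sig6 = mul(-6, -2) = 12
  sig7 = neg(12) = -12

After the edit, cleaning proceeds:
  sig1: a read changed (src1 [-2, -9, 3, 8, -6]->[6, -7, 6, -1, -9]) — executes, giving -5.
  sig2: a read changed (sig1 -6->-5) — executes, giving 3.
  sig3: a read changed (sig1 -6->-5; sig2 4->3) — executes, giving -5.
  sig5: a read changed (sig3 -6->-5; sig2 4->3) — executes, giving -2 — identical to its old value.
  sig6: a read changed (sig3 -6->-5) — executes, giving 10.
  sig7: a read changed (sig6 12->10) — executes, giving -10.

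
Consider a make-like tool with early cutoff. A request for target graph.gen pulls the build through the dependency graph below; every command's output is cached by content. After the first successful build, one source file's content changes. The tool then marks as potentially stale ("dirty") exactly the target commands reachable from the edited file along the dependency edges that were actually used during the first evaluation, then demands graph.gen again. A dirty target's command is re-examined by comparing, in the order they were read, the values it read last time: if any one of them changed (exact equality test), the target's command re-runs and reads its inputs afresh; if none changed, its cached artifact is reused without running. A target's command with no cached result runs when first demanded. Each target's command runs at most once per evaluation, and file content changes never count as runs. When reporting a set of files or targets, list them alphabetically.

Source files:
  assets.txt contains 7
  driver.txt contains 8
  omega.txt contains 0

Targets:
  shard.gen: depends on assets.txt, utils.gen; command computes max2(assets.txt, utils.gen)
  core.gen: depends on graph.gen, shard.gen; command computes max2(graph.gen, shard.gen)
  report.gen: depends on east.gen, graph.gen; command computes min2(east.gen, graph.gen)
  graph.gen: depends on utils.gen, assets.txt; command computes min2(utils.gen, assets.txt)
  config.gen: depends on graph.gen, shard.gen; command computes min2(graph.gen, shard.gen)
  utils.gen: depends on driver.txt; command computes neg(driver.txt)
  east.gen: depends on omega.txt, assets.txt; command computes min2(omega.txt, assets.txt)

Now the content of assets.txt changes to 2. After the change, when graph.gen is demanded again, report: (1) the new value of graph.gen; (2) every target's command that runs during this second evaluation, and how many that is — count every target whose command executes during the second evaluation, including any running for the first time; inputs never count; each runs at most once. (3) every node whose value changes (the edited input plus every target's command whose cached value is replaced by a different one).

Demanding graph.gen again yields -8.
1 target commands run: graph.gen.
The nodes whose values change: assets.txt.

First demand of the output computes:
  utils.gen = neg(8) = -8
  graph.gen = min2(-8, 7) = -8

After the edit, cleaning proceeds:
  graph.gen: a read changed (assets.txt 7->2) — executes, giving -8 — identical to its old value.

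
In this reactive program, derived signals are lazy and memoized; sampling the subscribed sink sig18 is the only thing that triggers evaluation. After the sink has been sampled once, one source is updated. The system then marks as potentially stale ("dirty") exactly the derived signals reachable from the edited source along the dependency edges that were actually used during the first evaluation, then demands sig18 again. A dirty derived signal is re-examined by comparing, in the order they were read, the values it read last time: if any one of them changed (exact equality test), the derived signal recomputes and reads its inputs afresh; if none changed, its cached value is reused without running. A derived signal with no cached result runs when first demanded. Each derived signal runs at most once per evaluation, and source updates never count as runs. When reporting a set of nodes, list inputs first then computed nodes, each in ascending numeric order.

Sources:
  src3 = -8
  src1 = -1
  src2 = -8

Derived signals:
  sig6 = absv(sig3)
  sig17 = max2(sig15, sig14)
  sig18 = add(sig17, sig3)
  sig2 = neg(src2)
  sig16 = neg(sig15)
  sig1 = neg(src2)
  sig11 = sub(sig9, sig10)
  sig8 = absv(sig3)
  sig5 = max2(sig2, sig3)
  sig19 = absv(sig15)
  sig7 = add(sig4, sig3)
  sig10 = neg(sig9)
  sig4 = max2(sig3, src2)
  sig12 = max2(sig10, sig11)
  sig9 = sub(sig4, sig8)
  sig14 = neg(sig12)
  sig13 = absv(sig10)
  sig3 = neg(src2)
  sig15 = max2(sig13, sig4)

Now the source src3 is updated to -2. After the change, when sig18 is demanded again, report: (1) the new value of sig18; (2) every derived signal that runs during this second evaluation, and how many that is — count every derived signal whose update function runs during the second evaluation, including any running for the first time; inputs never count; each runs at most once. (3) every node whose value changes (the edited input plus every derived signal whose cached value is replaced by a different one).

Demanding sig18 again yields 16.
0 derived signals run: none.
The nodes whose values change: src3.
Note the shortcut — nothing in the graph depends on src3 at all, so no recomputation happens.

First demand of the output computes:
  sig3 = neg(-8) = 8
  sig4 = max2(8, -8) = 8
  sig8 = absv(8) = 8
  sig9 = sub(8, 8) = 0
  sig10 = neg(0) = 0
  sig11 = sub(0, 0) = 0
  sig12 = max2(0, 0) = 0
  sig13 = absv(0) = 0
  sig14 = neg(0) = 0
  sig15 = max2(0, 8) = 8
  sig17 = max2(8, 0) = 8
  sig18 = add(8, 8) = 16

After the edit, cleaning proceeds:
  no node depends on src3 at all; the second demand re-runs nothing.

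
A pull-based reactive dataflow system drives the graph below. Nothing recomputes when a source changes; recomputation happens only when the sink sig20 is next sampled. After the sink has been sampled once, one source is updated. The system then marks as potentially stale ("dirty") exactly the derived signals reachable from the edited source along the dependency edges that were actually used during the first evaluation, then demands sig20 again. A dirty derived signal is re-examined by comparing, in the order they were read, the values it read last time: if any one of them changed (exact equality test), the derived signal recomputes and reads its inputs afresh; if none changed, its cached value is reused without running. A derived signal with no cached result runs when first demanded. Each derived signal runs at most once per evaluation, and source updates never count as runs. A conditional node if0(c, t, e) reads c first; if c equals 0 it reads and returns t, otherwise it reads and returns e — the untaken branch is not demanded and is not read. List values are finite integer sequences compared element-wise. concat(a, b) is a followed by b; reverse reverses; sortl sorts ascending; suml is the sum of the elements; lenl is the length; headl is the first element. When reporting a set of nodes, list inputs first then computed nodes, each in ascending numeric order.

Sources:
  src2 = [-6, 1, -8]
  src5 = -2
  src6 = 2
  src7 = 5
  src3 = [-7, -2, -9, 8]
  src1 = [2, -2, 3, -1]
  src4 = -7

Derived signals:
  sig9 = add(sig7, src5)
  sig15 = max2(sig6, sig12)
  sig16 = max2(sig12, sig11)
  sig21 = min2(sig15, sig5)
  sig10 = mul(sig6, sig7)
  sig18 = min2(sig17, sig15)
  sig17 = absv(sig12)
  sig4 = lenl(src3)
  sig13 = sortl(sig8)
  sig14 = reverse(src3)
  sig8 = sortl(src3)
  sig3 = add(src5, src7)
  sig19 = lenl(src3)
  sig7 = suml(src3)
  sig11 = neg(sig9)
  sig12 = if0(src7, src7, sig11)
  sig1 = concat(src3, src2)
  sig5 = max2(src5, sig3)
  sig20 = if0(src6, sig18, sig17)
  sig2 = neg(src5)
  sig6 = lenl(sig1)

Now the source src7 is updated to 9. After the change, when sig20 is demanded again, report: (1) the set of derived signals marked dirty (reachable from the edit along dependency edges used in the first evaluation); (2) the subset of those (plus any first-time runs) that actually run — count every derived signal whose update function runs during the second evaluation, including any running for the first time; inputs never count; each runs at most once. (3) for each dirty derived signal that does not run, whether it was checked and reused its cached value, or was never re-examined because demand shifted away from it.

Marked dirty: sig12, sig17, sig20.
Derived signals that run: sig12 — 1 in total.
Checked but reused from cache: sig17, sig20.
Key observation: the change is absorbed at sig12 — it re-runs but produces the same value, and the output's value is unchanged.

First evaluation (everything demanded from the output):
  sig7 = suml([-7, -2, -9, 8]) = -10
  sig9 = add(-10, -2) = -12
  sig11 = neg(-12) = 12
  sig12 = if0(src7=5 -> else branch sig11) = 12
  sig17 = absv(12) = 12
  sig20 = if0(src6=2 -> else branch sig17) = 12

Propagation after the edit:
  sig12: runs — src7 5->9; result 12 (same value as before).
  sig17: checked — values it read are unchanged (sig12 unchanged); reused cached 12 without running.
  sig20: checked — values it read are unchanged (src6 unchanged, sig17 unchanged); reused cached 12 without running.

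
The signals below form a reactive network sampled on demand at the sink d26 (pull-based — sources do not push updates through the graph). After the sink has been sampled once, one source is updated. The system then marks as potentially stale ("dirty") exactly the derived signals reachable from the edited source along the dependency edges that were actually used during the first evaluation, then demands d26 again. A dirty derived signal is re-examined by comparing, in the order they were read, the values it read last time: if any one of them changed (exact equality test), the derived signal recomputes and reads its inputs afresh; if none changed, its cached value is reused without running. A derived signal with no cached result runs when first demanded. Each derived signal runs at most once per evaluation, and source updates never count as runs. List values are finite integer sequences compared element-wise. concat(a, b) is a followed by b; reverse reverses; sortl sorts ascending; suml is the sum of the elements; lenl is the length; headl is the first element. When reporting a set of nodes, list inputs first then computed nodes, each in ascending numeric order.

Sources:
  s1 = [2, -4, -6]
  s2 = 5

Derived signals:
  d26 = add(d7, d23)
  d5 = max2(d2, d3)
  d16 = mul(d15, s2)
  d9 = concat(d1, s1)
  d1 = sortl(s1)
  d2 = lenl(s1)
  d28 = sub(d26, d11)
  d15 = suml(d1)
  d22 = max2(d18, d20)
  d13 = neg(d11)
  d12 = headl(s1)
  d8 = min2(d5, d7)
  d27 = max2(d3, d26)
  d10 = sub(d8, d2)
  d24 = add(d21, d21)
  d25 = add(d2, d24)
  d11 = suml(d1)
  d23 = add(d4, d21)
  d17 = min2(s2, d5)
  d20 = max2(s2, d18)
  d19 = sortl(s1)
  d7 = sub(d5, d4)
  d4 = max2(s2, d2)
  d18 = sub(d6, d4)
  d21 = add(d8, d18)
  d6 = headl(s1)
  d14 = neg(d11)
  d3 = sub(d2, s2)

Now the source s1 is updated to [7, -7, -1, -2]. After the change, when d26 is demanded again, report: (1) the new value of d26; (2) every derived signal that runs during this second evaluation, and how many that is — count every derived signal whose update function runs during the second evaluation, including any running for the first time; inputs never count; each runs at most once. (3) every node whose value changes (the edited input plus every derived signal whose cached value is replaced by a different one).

d26 now evaluates to 5.
Run set: d2, d3, d4, d5, d6, d7, d8, d18, d21, d23, d26 (11 run).
Changed values: s1, d2, d3, d5, d6, d7, d8, d18, d21, d23, d26.

Initial pass — values computed on the first demand:
  d2 = lenl([2, -4, -6]) = 3
  d3 = sub(3, 5) = -2
  d4 = max2(5, 3) = 5
  d5 = max2(3, -2) = 3
  d6 = headl([2, -4, -6]) = 2
  d7 = sub(3, 5) = -2
  d8 = min2(3, -2) = -2
  d18 = sub(2, 5) = -3
  d21 = add(-2, -3) = -5
  d23 = add(5, -5) = 0
  d26 = add(-2, 0) = -2

Second demand — change propagation:
  d2: re-runs because s1 [2, -4, -6]->[7, -7, -1, -2]; new result 4.
  d3: re-runs because d2 3->4; new result -1.
  d4: re-runs because d2 3->4; new result 5 (unchanged).
  d5: re-runs because d2 3->4; d3 -2->-1; new result 4.
  d6: re-runs because s1 [2, -4, -6]->[7, -7, -1, -2]; new result 7.
  d7: re-runs because d5 3->4; new result -1.
  d8: re-runs because d5 3->4; d7 -2->-1; new result -1.
  d18: re-runs because d6 2->7; new result 2.
  d21: re-runs because d8 -2->-1; d18 -3->2; new result 1.
  d23: re-runs because d21 -5->1; new result 6.
  d26: re-runs because d7 -2->-1; d23 0->6; new result 5.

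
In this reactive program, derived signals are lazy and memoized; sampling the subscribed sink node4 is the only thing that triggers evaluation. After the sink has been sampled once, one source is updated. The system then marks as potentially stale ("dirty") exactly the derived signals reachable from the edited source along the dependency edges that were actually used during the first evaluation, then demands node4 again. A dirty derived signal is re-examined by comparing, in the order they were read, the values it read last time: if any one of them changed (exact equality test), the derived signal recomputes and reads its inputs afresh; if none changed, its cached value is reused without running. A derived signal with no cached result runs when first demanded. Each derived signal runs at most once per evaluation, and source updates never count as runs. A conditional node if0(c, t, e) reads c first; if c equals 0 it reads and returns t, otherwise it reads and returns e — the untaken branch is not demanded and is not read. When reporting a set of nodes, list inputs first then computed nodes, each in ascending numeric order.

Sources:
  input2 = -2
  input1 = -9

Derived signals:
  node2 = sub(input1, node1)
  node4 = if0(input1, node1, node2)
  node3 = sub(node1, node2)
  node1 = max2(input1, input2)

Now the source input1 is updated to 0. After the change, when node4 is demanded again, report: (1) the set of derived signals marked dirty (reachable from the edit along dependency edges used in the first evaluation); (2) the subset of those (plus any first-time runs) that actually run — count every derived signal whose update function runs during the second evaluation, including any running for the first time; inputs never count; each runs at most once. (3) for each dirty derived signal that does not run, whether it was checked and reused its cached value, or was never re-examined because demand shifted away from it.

The edit dirties: node1, node2, node4.
2 derived signals run: node1, node4.
Unvisited dirty nodes (no longer demanded): node2.
Note the branch switch — demand abandons node2, which is never re-examined.

First demand of the output computes:
  node1 = max2(-9, -2) = -2
  node2 = sub(-9, -2) = -7
  node4 = if0(input1=-9 -> else branch node2) = -7

After the edit, cleaning proceeds:
  node1: a read changed (input1 -9->0) — executes, giving 0.
  node2: stays stale; no demand reaches it after the flip.
  node4: a read changed (input1 -9->0) — executes, giving 0.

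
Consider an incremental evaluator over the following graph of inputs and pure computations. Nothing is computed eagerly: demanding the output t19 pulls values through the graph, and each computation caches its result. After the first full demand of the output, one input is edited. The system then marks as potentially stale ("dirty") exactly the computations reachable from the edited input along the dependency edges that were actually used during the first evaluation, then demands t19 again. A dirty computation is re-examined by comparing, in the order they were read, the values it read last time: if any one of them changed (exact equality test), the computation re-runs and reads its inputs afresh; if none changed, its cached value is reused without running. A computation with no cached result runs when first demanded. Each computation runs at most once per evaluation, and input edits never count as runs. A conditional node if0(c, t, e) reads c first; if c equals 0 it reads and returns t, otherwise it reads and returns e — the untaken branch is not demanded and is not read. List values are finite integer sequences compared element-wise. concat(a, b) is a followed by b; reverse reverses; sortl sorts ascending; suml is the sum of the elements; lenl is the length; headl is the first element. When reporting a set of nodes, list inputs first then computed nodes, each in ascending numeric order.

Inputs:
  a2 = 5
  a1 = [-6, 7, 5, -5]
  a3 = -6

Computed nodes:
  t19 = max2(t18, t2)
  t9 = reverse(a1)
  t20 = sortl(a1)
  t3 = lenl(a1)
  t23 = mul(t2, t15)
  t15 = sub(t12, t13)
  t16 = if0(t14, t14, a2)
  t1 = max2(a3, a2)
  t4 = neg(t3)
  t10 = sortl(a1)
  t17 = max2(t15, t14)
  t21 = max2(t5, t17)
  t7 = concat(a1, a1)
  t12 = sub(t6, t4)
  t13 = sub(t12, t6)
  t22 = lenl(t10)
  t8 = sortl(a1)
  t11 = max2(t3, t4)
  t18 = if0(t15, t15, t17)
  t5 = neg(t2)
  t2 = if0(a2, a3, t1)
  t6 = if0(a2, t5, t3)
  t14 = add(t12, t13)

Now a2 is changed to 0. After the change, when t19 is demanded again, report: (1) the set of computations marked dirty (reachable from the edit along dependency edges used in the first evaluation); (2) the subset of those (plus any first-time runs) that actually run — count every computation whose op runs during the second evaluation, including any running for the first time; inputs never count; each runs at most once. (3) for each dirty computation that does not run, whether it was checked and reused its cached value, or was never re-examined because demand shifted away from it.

Dirty set: t1, t2, t6, t12, t13, t14, t15, t17, t18, t19.
Run set: t2, t5, t6, t12, t13, t14, t15, t17, t18, t19 (10 run).
Left stale — demand moved off them: t1.
The important point: the flipped condition redirects demand; t1 is left stale, never re-checked.

Initial pass — values computed on the first demand:
  t1 = max2(-6, 5) = 5
  t2 = if0(a2=5 -> else branch t1) = 5
  t3 = lenl([-6, 7, 5, -5]) = 4
  t4 = neg(4) = -4
  t6 = if0(a2=5 -> else branch t3) = 4
  t12 = sub(4, -4) = 8
  t13 = sub(8, 4) = 4
  t14 = add(8, 4) = 12
  t15 = sub(8, 4) = 4
  t17 = max2(4, 12) = 12
  t18 = if0(t15=4 -> else branch t17) = 12
  t19 = max2(12, 5) = 12

Second demand — change propagation:
  t1: dirty yet unreached — the second evaluation never asks for it.
  t2: re-runs because a2 5->0; new result -6.
  t5: newly demanded (no cache) — executes and yields 6.
  t6: re-runs because a2 5->0; new result 6.
  t12: re-runs because t6 4->6; new result 10.
  t13: re-runs because t12 8->10; t6 4->6; new result 4 (unchanged).
  t14: re-runs because t12 8->10; new result 14.
  t15: re-runs because t12 8->10; new result 6.
  t17: re-runs because t15 4->6; t14 12->14; new result 14.
  t18: re-runs because t15 4->6; t17 12->14; new result 14.
  t19: re-runs because t18 12->14; t2 5->-6; new result 14.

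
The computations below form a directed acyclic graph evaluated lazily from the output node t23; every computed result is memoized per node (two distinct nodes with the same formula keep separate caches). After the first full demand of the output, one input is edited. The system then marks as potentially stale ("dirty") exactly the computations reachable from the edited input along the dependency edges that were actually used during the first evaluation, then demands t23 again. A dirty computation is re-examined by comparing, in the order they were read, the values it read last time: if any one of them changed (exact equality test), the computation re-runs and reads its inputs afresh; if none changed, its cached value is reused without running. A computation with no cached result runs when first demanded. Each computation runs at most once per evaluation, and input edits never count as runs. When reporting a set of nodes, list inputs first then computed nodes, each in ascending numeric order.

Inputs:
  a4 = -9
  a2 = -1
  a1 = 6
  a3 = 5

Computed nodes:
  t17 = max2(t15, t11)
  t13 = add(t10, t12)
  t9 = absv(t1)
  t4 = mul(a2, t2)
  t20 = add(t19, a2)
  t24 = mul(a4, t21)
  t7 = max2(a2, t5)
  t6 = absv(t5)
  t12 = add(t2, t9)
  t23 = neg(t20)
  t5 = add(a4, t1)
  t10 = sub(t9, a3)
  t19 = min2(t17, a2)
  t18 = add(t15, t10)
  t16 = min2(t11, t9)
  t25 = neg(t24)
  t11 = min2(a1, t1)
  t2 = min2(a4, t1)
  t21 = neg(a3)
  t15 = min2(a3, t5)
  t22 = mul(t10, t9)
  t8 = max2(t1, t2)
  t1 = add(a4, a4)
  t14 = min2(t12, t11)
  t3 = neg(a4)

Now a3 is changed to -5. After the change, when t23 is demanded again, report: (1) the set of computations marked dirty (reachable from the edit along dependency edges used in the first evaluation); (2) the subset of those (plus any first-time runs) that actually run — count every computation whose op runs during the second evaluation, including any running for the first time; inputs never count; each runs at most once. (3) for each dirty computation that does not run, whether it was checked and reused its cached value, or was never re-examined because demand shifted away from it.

The edit dirties: t15, t17, t19, t20, t23.
1 computations run: t15.
Cache hits after checking: t17, t19, t20, t23.
Note the absorption at t15: it re-runs yet its value is the same, leaving the output's value untouched.

First demand of the output computes:
  t1 = add(-9, -9) = -18
  t5 = add(-9, -18) = -27
  t11 = min2(6, -18) = -18
  t15 = min2(5, -27) = -27
  t17 = max2(-27, -18) = -18
  t19 = min2(-18, -1) = -18
  t20 = add(-18, -1) = -19
  t23 = neg(-19) = 19

After the edit, cleaning proceeds:
  t15: a read changed (a3 5->-5) — executes, giving -27 — identical to its old value.
  t17: dirty, but its reads are unchanged (t15 unchanged, t11 unchanged); cached -18 stands.
  t19: dirty, but its reads are unchanged (t17 unchanged, a2 unchanged); cached -18 stands.
  t20: dirty, but its reads are unchanged (t19 unchanged, a2 unchanged); cached -19 stands.
  t23: dirty, but its reads are unchanged (t20 unchanged); cached 19 stands.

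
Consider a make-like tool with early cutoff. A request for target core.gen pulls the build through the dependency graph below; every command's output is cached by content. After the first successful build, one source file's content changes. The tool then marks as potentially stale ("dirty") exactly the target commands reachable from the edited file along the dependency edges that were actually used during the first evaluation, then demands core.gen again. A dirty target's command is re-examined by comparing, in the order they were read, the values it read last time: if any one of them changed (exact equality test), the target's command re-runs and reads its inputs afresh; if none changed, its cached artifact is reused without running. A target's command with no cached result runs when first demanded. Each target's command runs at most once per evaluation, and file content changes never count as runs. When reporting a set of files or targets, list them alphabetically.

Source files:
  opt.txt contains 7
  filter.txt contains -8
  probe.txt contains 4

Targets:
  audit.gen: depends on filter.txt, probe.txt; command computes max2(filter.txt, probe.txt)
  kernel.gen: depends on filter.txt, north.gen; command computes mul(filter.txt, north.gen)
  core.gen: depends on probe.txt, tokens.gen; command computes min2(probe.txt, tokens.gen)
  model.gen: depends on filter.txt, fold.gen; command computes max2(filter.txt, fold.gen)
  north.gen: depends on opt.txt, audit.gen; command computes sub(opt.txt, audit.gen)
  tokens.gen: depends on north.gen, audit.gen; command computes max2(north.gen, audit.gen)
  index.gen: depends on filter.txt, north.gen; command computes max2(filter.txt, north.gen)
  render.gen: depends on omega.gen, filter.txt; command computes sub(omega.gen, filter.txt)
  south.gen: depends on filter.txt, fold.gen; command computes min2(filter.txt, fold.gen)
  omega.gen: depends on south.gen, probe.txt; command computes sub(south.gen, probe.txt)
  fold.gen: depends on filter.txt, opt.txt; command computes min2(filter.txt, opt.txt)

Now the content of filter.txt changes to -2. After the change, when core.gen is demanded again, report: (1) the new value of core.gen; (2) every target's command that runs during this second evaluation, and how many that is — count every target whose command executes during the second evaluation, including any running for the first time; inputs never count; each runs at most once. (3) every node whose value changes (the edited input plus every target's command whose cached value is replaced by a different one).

First demand of the output computes:
  audit.gen = max2(-8, 4) = 4
  north.gen = sub(7, 4) = 3
  tokens.gen = max2(3, 4) = 4
  core.gen = min2(4, 4) = 4

After the edit, cleaning proceeds:
  audit.gen: a read changed (filter.txt -8->-2) — executes, giving 4 — identical to its old value.
  north.gen: dirty, but its reads are unchanged (opt.txt unchanged, audit.gen unchanged); cached 3 stands.
  tokens.gen: dirty, but its reads are unchanged (north.gen unchanged, audit.gen unchanged); cached 4 stands.
  core.gen: dirty, but its reads are unchanged (probe.txt unchanged, tokens.gen unchanged); cached 4 stands.

Note the absorption at audit.gen: it re-runs yet its value is the same, leaving the output's value untouched.

Demanding core.gen again yields 4.
1 target commands run: audit.gen.
The nodes whose values change: filter.txt.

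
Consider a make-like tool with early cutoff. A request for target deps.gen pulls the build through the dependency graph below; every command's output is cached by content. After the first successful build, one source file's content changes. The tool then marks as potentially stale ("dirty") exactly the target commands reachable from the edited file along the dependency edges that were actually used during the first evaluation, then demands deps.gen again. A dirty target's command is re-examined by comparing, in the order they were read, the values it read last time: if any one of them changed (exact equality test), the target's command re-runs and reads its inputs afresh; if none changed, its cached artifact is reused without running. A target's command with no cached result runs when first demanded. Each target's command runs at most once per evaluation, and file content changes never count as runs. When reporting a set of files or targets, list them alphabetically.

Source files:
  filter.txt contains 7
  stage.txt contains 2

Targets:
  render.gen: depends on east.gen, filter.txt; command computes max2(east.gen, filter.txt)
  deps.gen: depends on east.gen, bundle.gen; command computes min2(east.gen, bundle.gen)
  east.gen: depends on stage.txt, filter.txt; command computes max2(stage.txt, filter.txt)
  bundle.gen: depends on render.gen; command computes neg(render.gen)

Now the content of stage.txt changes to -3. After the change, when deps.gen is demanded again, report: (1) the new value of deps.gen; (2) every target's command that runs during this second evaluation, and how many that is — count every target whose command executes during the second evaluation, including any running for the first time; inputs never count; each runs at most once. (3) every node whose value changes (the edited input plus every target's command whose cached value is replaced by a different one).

First demand of the output computes:
  east.gen = max2(2, 7) = 7
  render.gen = max2(7, 7) = 7
  bundle.gen = neg(7) = -7
  deps.gen = min2(7, -7) = -7

After the edit, cleaning proceeds:
  east.gen: a read changed (stage.txt 2->-3) — executes, giving 7 — identical to its old value.
  render.gen: dirty, but its reads are unchanged (east.gen unchanged, filter.txt unchanged); cached 7 stands.
  bundle.gen: dirty, but its reads are unchanged (render.gen unchanged); cached -7 stands.
  deps.gen: dirty, but its reads are unchanged (east.gen unchanged, bundle.gen unchanged); cached -7 stands.

Note the absorption at east.gen: it re-runs yet its value is the same, leaving the output's value untouched.

Demanding deps.gen again yields -7.
1 target commands run: east.gen.
The nodes whose values change: stage.txt.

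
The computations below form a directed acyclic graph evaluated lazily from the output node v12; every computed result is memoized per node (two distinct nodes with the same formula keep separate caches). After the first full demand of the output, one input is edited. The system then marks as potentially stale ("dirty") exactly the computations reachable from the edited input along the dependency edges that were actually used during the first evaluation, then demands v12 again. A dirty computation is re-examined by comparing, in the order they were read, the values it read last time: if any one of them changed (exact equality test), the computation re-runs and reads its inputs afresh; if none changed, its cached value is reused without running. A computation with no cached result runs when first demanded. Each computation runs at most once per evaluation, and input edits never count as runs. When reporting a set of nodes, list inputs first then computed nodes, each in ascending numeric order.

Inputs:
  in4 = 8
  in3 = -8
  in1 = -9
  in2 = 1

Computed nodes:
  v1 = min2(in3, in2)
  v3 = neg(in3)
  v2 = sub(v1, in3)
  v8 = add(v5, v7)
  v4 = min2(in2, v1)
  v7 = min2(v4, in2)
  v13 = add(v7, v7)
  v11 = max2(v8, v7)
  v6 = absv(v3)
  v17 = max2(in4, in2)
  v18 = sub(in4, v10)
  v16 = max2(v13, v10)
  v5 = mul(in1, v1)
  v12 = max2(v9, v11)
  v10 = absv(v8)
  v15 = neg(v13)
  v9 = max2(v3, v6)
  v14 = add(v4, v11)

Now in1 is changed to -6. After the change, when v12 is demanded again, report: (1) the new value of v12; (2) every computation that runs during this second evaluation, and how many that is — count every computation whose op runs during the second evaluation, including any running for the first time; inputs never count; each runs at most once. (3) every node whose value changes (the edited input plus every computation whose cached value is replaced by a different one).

Demanding v12 again yields 40.
4 computations run: v5, v8, v11, v12.
The nodes whose values change: in1, v5, v8, v11, v12.

First demand of the output computes:
  v1 = min2(-8, 1) = -8
  v3 = neg(-8) = 8
  v4 = min2(1, -8) = -8
  v5 = mul(-9, -8) = 72
  v6 = absv(8) = 8
  v7 = min2(-8, 1) = -8
  v8 = add(72, -8) = 64
  v9 = max2(8, 8) = 8
  v11 = max2(64, -8) = 64
  v12 = max2(8, 64) = 64

After the edit, cleaning proceeds:
  v5: a read changed (in1 -9->-6) — executes, giving 48.
  v8: a read changed (v5 72->48) — executes, giving 40.
  v11: a read changed (v8 64->40) — executes, giving 40.
  v12: a read changed (v11 64->40) — executes, giving 40.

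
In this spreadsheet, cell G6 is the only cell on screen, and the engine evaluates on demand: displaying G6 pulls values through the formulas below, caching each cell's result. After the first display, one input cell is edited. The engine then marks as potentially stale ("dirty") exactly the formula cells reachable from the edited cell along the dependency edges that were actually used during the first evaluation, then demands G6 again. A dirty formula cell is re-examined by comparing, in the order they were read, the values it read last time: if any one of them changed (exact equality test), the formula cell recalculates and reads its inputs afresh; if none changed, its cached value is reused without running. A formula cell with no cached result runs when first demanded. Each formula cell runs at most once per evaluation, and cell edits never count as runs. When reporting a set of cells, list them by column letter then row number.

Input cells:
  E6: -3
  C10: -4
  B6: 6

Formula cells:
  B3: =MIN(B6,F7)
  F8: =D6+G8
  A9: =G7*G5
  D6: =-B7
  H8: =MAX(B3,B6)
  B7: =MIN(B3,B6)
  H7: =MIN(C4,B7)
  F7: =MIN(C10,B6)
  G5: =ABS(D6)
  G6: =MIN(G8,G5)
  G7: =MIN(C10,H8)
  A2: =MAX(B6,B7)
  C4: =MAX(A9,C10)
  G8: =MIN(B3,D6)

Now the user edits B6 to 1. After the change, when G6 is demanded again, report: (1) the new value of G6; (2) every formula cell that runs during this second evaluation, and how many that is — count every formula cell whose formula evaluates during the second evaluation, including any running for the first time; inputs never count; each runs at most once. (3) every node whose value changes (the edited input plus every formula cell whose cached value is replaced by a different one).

Initial pass — values computed on the first demand:
  F7 = MIN(-4, 6) = -4
  B3 = MIN(6, -4) = -4
  B7 = MIN(-4, 6) = -4
  D6 = -(-4) = 4
  G5 = ABS(4) = 4
  G8 = MIN(-4, 4) = -4
  G6 = MIN(-4, 4) = -4

Second demand — change propagation:
  F7: re-runs because B6 6->1; new result -4 (unchanged).
  B3: re-runs because B6 6->1; new result -4 (unchanged).
  B7: re-runs because B6 6->1; new result -4 (unchanged).
  D6: re-examined; everything it read last time is the same (B7 unchanged) — cache 4 kept, no run.
  G5: re-examined; everything it read last time is the same (D6 unchanged) — cache 4 kept, no run.
  G8: re-examined; everything it read last time is the same (B3 unchanged, D6 unchanged) — cache -4 kept, no run.
  G6: re-examined; everything it read last time is the same (G8 unchanged, G5 unchanged) — cache -4 kept, no run.

The important point: at D6 every value read last time is unchanged, so the dirty flag clears without a run.

G6 now evaluates to -4.
Run set: B3, B7, F7 (3 run).
Changed values: B6.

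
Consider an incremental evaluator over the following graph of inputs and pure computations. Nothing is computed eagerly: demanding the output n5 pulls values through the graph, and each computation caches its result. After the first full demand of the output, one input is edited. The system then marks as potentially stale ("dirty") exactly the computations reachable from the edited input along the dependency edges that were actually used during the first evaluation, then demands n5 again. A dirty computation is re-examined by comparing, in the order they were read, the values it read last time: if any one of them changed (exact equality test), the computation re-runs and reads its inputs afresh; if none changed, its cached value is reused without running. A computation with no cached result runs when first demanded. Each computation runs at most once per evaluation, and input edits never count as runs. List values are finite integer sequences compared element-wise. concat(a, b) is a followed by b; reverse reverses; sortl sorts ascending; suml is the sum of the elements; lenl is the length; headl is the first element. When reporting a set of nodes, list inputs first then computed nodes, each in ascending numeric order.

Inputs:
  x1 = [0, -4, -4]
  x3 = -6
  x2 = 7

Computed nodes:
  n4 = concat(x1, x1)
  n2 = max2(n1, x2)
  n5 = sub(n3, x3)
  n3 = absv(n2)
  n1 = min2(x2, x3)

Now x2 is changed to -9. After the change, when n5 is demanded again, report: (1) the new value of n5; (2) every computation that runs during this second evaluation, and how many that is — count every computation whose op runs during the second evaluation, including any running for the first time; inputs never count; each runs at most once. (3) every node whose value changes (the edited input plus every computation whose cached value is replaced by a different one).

Initial pass — values computed on the first demand:
  n1 = min2(7, -6) = -6
  n2 = max2(-6, 7) = 7
  n3 = absv(7) = 7
  n5 = sub(7, -6) = 13

Second demand — change propagation:
  n1: re-runs because x2 7->-9; new result -9.
  n2: re-runs because n1 -6->-9; x2 7->-9; new result -9.
  n3: re-runs because n2 7->-9; new result 9.
  n5: re-runs because n3 7->9; new result 15.

n5 now evaluates to 15.
Run set: n1, n2, n3, n5 (4 run).
Changed values: x2, n1, n2, n3, n5.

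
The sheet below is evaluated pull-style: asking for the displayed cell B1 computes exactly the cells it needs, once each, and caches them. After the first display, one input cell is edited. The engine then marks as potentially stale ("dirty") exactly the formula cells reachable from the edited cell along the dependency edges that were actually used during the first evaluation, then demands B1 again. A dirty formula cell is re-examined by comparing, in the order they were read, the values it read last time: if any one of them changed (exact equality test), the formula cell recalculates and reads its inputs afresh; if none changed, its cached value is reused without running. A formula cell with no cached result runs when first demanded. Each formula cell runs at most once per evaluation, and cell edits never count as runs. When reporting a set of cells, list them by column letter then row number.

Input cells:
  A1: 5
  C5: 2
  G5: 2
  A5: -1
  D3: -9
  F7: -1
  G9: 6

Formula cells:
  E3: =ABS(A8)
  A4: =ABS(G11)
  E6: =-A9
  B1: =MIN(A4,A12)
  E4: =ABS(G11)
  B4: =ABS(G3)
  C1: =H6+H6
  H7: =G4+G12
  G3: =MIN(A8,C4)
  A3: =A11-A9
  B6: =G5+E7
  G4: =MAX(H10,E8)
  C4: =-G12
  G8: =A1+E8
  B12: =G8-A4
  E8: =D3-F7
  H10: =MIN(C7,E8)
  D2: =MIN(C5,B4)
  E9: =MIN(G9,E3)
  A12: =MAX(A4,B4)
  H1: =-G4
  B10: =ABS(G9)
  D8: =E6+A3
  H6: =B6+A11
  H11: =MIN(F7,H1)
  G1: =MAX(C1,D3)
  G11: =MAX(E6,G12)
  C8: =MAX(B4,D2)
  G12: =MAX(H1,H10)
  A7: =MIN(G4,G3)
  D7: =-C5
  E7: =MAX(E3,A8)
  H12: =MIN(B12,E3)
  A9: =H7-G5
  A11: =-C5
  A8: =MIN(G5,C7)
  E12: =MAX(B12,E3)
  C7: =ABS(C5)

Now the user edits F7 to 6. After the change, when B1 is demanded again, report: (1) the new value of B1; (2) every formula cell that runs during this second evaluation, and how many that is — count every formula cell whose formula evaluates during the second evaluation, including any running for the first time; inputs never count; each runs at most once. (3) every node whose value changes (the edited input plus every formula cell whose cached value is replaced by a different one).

Demanding B1 again yields 15.
13 formula cells run: A4, A12, B1, B4, C4, E8, G3, G4, G11, G12, H1, H7, H10.
The nodes whose values change: A4, A12, B1, B4, C4, E8, F7, G3, G4, G11, G12, H1, H10.
Note where the cutoff bites: A9 is checked, finds nothing changed, and keeps its cache.

First demand of the output computes:
  C7 = ABS(2) = 2
  A8 = MIN(2, 2) = 2
  E8 = -9 - -1 = -8
  H10 = MIN(2, -8) = -8
  G4 = MAX(-8, -8) = -8
  H1 = -(-8) = 8
  G12 = MAX(8, -8) = 8
  C4 = -(8) = -8
  G3 = MIN(2, -8) = -8
  B4 = ABS(-8) = 8
  H7 = -8 + 8 = 0
  A9 = 0 - 2 = -2
  E6 = -(-2) = 2
  G11 = MAX(2, 8) = 8
  A4 = ABS(8) = 8
  A12 = MAX(8, 8) = 8
  B1 = MIN(8, 8) = 8

After the edit, cleaning proceeds:
  E8: a read changed (F7 -1->6) — executes, giving -15.
  H10: a read changed (E8 -8->-15) — executes, giving -15.
  G4: a read changed (H10 -8->-15; E8 -8->-15) — executes, giving -15.
  H1: a read changed (G4 -8->-15) — executes, giving 15.
  G12: a read changed (H1 8->15; H10 -8->-15) — executes, giving 15.
  C4: a read changed (G12 8->15) — executes, giving -15.
  G3: a read changed (C4 -8->-15) — executes, giving -15.
  B4: a read changed (G3 -8->-15) — executes, giving 15.
  H7: a read changed (G4 -8->-15; G12 8->15) — executes, giving 0 — identical to its old value.
  A9: dirty, but its reads are unchanged (H7 unchanged, G5 unchanged); cached -2 stands.
  E6: dirty, but its reads are unchanged (A9 unchanged); cached 2 stands.
  G11: a read changed (G12 8->15) — executes, giving 15.
  A4: a read changed (G11 8->15) — executes, giving 15.
  A12: a read changed (A4 8->15; B4 8->15) — executes, giving 15.
  B1: a read changed (A4 8->15; A12 8->15) — executes, giving 15.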